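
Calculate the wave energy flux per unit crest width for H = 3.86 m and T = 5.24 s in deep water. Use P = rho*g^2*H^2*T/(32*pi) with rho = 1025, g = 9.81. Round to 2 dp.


P = rho * g^2 * H^2 * T / (32 * pi)
P = 1025 * 9.81^2 * 3.86^2 * 5.24 / (32 * pi)
P = 1025 * 96.2361 * 14.8996 * 5.24 / 100.53096
P = 76606.91 W/m

76606.91


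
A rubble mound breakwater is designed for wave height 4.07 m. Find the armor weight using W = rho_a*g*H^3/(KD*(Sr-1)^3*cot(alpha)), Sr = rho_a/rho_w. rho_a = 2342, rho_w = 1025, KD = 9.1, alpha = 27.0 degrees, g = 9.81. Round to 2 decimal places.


Sr = rho_a / rho_w = 2342 / 1025 = 2.284878
(Sr - 1) = 1.284878
(Sr - 1)^3 = 2.121220
cot(27.0) = 1 / tan(27.0) = 1 / 0.509525 = 1.962611
Numerator = 2342 * 9.81 * 4.07^3 = 1548956.1588
Denominator = 9.1 * 2.121220 * 1.962611 = 37.884472
W = 1548956.1588 / 37.884472
W = 40886.31 N

40886.31


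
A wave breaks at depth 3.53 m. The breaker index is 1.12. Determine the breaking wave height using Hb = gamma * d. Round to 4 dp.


Hb = gamma * d
Hb = 1.12 * 3.53
Hb = 3.9536 m

3.9536


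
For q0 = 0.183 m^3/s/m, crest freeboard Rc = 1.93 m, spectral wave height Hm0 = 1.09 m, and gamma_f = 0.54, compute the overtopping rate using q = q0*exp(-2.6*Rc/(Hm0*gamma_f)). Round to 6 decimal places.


q = q0 * exp(-2.6 * Rc / (Hm0 * gamma_f))
Exponent = -2.6 * 1.93 / (1.09 * 0.54)
= -2.6 * 1.93 / 0.5886
= -8.525314
exp(-8.525314) = 0.000198
q = 0.183 * 0.000198
q = 0.000036 m^3/s/m

0.000036


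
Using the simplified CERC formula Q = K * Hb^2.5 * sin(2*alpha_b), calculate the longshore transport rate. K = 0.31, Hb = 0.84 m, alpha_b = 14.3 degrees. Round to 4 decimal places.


Q = K * Hb^2.5 * sin(2 * alpha_b)
Hb^2.5 = 0.84^2.5 = 0.646693
sin(2 * 14.3) = sin(28.6) = 0.478692
Q = 0.31 * 0.646693 * 0.478692
Q = 0.0960 m^3/s

0.0960


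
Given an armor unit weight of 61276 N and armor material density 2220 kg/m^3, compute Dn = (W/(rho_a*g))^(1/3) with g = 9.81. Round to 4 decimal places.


V = W / (rho_a * g)
V = 61276 / (2220 * 9.81)
V = 61276 / 21778.20
V = 2.813639 m^3
Dn = V^(1/3) = 2.813639^(1/3)
Dn = 1.4117 m

1.4117


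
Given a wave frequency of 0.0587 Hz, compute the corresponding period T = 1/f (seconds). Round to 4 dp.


T = 1 / f
T = 1 / 0.0587
T = 17.0358 s

17.0358


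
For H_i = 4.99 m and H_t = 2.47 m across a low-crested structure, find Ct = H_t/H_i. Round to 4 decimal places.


Ct = H_t / H_i
Ct = 2.47 / 4.99
Ct = 0.4950

0.4950


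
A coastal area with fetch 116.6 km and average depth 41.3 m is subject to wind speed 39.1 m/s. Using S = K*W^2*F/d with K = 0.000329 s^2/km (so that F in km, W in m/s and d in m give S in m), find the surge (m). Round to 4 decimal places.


S = K * W^2 * F / d
W^2 = 39.1^2 = 1528.81
S = 0.000329 * 1528.81 * 116.6 / 41.3
Numerator = 0.000329 * 1528.81 * 116.6 = 58.647292
S = 58.647292 / 41.3 = 1.4200 m

1.4200


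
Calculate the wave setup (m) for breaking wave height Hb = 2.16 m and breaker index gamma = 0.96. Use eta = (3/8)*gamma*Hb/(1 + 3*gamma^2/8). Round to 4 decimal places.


eta = (3/8) * gamma * Hb / (1 + 3*gamma^2/8)
Numerator = (3/8) * 0.96 * 2.16 = 0.777600
Denominator = 1 + 3*0.96^2/8 = 1 + 0.345600 = 1.345600
eta = 0.777600 / 1.345600
eta = 0.5779 m

0.5779


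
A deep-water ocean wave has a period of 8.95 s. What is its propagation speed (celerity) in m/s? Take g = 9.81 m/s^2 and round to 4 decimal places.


We use the deep-water celerity formula:
C = g * T / (2 * pi)
C = 9.81 * 8.95 / (2 * 3.14159...)
C = 87.799500 / 6.283185
C = 13.9737 m/s

13.9737


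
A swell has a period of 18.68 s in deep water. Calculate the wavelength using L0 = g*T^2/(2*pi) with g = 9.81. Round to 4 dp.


L0 = g * T^2 / (2 * pi)
L0 = 9.81 * 18.68^2 / (2 * pi)
L0 = 9.81 * 348.9424 / 6.28319
L0 = 3423.1249 / 6.28319
L0 = 544.8073 m

544.8073


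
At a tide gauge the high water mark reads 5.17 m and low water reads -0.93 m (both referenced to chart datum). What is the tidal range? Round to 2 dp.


Tidal range = High water - Low water
Tidal range = 5.17 - (-0.93)
Tidal range = 6.10 m

6.10


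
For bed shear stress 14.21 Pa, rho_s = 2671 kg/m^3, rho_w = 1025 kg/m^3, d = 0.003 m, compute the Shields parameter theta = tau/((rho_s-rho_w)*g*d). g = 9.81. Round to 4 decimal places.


theta = tau / ((rho_s - rho_w) * g * d)
rho_s - rho_w = 2671 - 1025 = 1646
Denominator = 1646 * 9.81 * 0.003 = 48.441780
theta = 14.21 / 48.441780
theta = 0.2933

0.2933


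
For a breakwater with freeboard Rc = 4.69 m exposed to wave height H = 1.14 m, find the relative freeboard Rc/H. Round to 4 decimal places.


Relative freeboard = Rc / H
= 4.69 / 1.14
= 4.1140

4.1140


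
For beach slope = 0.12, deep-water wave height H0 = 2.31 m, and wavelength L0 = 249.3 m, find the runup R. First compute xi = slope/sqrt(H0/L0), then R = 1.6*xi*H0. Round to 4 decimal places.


xi = slope / sqrt(H0/L0)
H0/L0 = 2.31/249.3 = 0.009266
sqrt(0.009266) = 0.096260
xi = 0.12 / 0.096260 = 1.246627
R = 1.6 * xi * H0 = 1.6 * 1.246627 * 2.31
R = 4.6075 m

4.6075


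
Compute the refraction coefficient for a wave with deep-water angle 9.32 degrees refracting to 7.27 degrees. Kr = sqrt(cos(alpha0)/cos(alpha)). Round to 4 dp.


Kr = sqrt(cos(alpha0) / cos(alpha))
cos(9.32) = 0.986799
cos(7.27) = 0.991961
Kr = sqrt(0.986799 / 0.991961)
Kr = sqrt(0.994797)
Kr = 0.9974

0.9974


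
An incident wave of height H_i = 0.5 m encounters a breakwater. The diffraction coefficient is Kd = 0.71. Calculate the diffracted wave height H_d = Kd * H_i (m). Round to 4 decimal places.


H_d = Kd * H_i
H_d = 0.71 * 0.5
H_d = 0.3550 m

0.3550


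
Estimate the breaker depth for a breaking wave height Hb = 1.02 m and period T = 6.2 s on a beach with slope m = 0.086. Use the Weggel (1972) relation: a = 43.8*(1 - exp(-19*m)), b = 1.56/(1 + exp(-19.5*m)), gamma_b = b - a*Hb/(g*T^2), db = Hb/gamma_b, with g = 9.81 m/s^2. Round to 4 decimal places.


a = 43.8 * (1 - exp(-19 * m))
exp(-19 * 0.086) = exp(-1.6340) = 0.195147
a = 43.8 * (1 - 0.195147) = 35.252543
b = 1.56 / (1 + exp(-19.5 * m))
exp(-19.5 * 0.086) = exp(-1.6770) = 0.186934
b = 1.56 / (1 + 0.186934) = 1.314311
Hb / (g * T^2) = 1.02 / (9.81 * 6.2^2) = 1.02 / 377.0964 = 0.00270488
gamma_b = b - a * Hb/(g*T^2) = 1.314311 - 35.252543 * 0.00270488 = 1.218957
db = Hb / gamma_b = 1.02 / 1.218957
db = 0.8368 m

0.8368


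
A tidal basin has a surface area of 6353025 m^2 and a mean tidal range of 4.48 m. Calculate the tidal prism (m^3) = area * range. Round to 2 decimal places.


Tidal prism = Area * Tidal range
P = 6353025 * 4.48
P = 28461552.00 m^3

28461552.00


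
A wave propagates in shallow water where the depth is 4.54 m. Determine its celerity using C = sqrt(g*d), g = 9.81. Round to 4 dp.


Using the shallow-water approximation:
C = sqrt(g * d) = sqrt(9.81 * 4.54)
C = sqrt(44.5374)
C = 6.6736 m/s

6.6736


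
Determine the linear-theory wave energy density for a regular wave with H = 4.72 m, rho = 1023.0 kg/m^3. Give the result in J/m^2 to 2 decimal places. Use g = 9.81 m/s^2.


E = (1/8) * rho * g * H^2
E = (1/8) * 1023.0 * 9.81 * 4.72^2
E = 0.125 * 1023.0 * 9.81 * 22.2784
E = 27947.22 J/m^2

27947.22


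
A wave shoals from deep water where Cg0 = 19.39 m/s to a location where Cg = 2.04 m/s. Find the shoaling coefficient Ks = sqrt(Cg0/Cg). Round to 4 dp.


Ks = sqrt(Cg0 / Cg)
Ks = sqrt(19.39 / 2.04)
Ks = sqrt(9.5049)
Ks = 3.0830

3.0830


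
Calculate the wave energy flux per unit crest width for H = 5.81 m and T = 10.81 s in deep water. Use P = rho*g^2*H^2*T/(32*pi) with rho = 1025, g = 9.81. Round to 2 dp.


P = rho * g^2 * H^2 * T / (32 * pi)
P = 1025 * 9.81^2 * 5.81^2 * 10.81 / (32 * pi)
P = 1025 * 96.2361 * 33.7561 * 10.81 / 100.53096
P = 358046.96 W/m

358046.96


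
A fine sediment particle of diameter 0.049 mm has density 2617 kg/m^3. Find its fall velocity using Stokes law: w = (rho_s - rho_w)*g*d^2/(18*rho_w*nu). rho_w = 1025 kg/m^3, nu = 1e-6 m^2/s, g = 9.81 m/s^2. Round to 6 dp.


w = (rho_s - rho_w) * g * d^2 / (18 * rho_w * nu)
d = 0.049 mm = 0.000049 m
rho_s - rho_w = 2617 - 1025 = 1592
Numerator = 1592 * 9.81 * (0.000049)^2 = 0.000037497666
Denominator = 18 * 1025 * 1e-6 = 0.018450
w = 0.002032 m/s

0.002032


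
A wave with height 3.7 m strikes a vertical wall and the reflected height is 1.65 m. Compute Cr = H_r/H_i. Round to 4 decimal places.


Cr = H_r / H_i
Cr = 1.65 / 3.7
Cr = 0.4459

0.4459


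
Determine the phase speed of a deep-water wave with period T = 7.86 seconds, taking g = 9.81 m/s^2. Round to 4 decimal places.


We use the deep-water celerity formula:
C = g * T / (2 * pi)
C = 9.81 * 7.86 / (2 * 3.14159...)
C = 77.106600 / 6.283185
C = 12.2719 m/s

12.2719


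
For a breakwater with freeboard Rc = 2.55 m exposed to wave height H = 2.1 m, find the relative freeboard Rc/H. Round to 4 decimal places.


Relative freeboard = Rc / H
= 2.55 / 2.1
= 1.2143

1.2143


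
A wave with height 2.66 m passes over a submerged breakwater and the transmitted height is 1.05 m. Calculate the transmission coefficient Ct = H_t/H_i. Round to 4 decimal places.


Ct = H_t / H_i
Ct = 1.05 / 2.66
Ct = 0.3947

0.3947


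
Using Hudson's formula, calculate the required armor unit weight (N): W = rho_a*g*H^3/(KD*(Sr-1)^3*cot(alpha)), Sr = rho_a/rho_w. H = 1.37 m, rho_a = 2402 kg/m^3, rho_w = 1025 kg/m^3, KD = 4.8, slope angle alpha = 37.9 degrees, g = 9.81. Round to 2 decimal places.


Sr = rho_a / rho_w = 2402 / 1025 = 2.343415
(Sr - 1) = 1.343415
(Sr - 1)^3 = 2.424545
cot(37.9) = 1 / tan(37.9) = 1 / 0.778479 = 1.284557
Numerator = 2402 * 9.81 * 1.37^3 = 60590.3850
Denominator = 4.8 * 2.424545 * 1.284557 = 14.949432
W = 60590.3850 / 14.949432
W = 4053.02 N

4053.02


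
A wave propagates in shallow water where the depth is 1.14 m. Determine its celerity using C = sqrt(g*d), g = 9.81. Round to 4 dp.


Using the shallow-water approximation:
C = sqrt(g * d) = sqrt(9.81 * 1.14)
C = sqrt(11.1834)
C = 3.3442 m/s

3.3442


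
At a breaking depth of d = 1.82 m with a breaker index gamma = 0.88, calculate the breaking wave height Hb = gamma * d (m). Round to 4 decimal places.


Hb = gamma * d
Hb = 0.88 * 1.82
Hb = 1.6016 m

1.6016


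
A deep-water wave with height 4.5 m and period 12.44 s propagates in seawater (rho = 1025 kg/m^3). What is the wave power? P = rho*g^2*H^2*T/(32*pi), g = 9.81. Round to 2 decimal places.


P = rho * g^2 * H^2 * T / (32 * pi)
P = 1025 * 9.81^2 * 4.5^2 * 12.44 / (32 * pi)
P = 1025 * 96.2361 * 20.2500 * 12.44 / 100.53096
P = 247176.65 W/m

247176.65


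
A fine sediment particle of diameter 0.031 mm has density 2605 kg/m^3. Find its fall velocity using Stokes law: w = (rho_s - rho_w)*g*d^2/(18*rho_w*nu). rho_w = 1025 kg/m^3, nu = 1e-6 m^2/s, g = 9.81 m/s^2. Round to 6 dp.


w = (rho_s - rho_w) * g * d^2 / (18 * rho_w * nu)
d = 0.031 mm = 0.000031 m
rho_s - rho_w = 2605 - 1025 = 1580
Numerator = 1580 * 9.81 * (0.000031)^2 = 0.000014895308
Denominator = 18 * 1025 * 1e-6 = 0.018450
w = 0.000807 m/s

0.000807


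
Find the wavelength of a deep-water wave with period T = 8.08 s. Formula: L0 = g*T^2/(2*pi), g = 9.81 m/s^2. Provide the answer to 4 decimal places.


L0 = g * T^2 / (2 * pi)
L0 = 9.81 * 8.08^2 / (2 * pi)
L0 = 9.81 * 65.2864 / 6.28319
L0 = 640.4596 / 6.28319
L0 = 101.9323 m

101.9323


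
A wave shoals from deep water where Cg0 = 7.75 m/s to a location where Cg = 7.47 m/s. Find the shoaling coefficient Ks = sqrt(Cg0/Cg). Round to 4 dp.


Ks = sqrt(Cg0 / Cg)
Ks = sqrt(7.75 / 7.47)
Ks = sqrt(1.0375)
Ks = 1.0186

1.0186


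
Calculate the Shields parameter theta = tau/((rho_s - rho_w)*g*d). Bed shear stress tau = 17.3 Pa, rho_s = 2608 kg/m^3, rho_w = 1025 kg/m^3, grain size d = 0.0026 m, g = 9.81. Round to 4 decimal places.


theta = tau / ((rho_s - rho_w) * g * d)
rho_s - rho_w = 2608 - 1025 = 1583
Denominator = 1583 * 9.81 * 0.0026 = 40.375998
theta = 17.3 / 40.375998
theta = 0.4285

0.4285


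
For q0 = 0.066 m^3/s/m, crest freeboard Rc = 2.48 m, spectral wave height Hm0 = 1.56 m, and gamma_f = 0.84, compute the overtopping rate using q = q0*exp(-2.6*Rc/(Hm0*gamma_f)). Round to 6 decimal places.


q = q0 * exp(-2.6 * Rc / (Hm0 * gamma_f))
Exponent = -2.6 * 2.48 / (1.56 * 0.84)
= -2.6 * 2.48 / 1.3104
= -4.920635
exp(-4.920635) = 0.007294
q = 0.066 * 0.007294
q = 0.000481 m^3/s/m

0.000481


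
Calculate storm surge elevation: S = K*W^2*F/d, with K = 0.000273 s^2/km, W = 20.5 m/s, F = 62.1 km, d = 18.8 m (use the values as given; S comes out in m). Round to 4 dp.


S = K * W^2 * F / d
W^2 = 20.5^2 = 420.25
S = 0.000273 * 420.25 * 62.1 / 18.8
Numerator = 0.000273 * 420.25 * 62.1 = 7.124624
S = 7.124624 / 18.8 = 0.3790 m

0.3790


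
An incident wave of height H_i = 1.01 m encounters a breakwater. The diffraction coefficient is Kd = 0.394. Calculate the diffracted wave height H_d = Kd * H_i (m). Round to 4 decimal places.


H_d = Kd * H_i
H_d = 0.394 * 1.01
H_d = 0.3979 m

0.3979


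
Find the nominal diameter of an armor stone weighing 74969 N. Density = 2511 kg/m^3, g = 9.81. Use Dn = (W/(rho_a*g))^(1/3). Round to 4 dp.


V = W / (rho_a * g)
V = 74969 / (2511 * 9.81)
V = 74969 / 24632.91
V = 3.043449 m^3
Dn = V^(1/3) = 3.043449^(1/3)
Dn = 1.4492 m

1.4492


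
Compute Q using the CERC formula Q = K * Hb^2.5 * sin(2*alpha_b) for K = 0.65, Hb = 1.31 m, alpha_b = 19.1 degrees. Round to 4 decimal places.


Q = K * Hb^2.5 * sin(2 * alpha_b)
Hb^2.5 = 1.31^2.5 = 1.964166
sin(2 * 19.1) = sin(38.2) = 0.618408
Q = 0.65 * 1.964166 * 0.618408
Q = 0.7895 m^3/s

0.7895


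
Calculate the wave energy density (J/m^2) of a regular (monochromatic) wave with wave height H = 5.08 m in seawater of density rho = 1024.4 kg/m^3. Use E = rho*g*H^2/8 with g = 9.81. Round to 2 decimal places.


E = (1/8) * rho * g * H^2
E = (1/8) * 1024.4 * 9.81 * 5.08^2
E = 0.125 * 1024.4 * 9.81 * 25.8064
E = 32417.24 J/m^2

32417.24


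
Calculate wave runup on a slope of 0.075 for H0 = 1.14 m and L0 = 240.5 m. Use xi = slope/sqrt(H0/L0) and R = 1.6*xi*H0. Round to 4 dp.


xi = slope / sqrt(H0/L0)
H0/L0 = 1.14/240.5 = 0.004740
sqrt(0.004740) = 0.068849
xi = 0.075 / 0.068849 = 1.089347
R = 1.6 * xi * H0 = 1.6 * 1.089347 * 1.14
R = 1.9870 m

1.9870


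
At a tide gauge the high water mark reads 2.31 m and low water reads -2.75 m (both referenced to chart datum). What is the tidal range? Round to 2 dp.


Tidal range = High water - Low water
Tidal range = 2.31 - (-2.75)
Tidal range = 5.06 m

5.06


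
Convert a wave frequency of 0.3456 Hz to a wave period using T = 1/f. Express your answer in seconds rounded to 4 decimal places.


T = 1 / f
T = 1 / 0.3456
T = 2.8935 s

2.8935


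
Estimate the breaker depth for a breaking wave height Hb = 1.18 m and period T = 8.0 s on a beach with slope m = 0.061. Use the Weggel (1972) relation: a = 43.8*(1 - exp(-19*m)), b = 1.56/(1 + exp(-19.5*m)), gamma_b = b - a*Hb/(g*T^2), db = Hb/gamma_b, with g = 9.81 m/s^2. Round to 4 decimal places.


a = 43.8 * (1 - exp(-19 * m))
exp(-19 * 0.061) = exp(-1.1590) = 0.313800
a = 43.8 * (1 - 0.313800) = 30.055568
b = 1.56 / (1 + exp(-19.5 * m))
exp(-19.5 * 0.061) = exp(-1.1895) = 0.304373
b = 1.56 / (1 + 0.304373) = 1.195977
Hb / (g * T^2) = 1.18 / (9.81 * 8.0^2) = 1.18 / 627.8400 = 0.00187946
gamma_b = b - a * Hb/(g*T^2) = 1.195977 - 30.055568 * 0.00187946 = 1.139488
db = Hb / gamma_b = 1.18 / 1.139488
db = 1.0356 m

1.0356


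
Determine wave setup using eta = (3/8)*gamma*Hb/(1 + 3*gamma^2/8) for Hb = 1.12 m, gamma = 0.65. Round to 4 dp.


eta = (3/8) * gamma * Hb / (1 + 3*gamma^2/8)
Numerator = (3/8) * 0.65 * 1.12 = 0.273000
Denominator = 1 + 3*0.65^2/8 = 1 + 0.158438 = 1.158438
eta = 0.273000 / 1.158438
eta = 0.2357 m

0.2357


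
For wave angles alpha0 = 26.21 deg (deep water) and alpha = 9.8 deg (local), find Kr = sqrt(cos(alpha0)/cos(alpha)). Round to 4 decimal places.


Kr = sqrt(cos(alpha0) / cos(alpha))
cos(26.21) = 0.897181
cos(9.8) = 0.985408
Kr = sqrt(0.897181 / 0.985408)
Kr = sqrt(0.910467)
Kr = 0.9542

0.9542


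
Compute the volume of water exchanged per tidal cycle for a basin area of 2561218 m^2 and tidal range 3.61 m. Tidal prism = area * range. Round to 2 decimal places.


Tidal prism = Area * Tidal range
P = 2561218 * 3.61
P = 9245996.98 m^3

9245996.98


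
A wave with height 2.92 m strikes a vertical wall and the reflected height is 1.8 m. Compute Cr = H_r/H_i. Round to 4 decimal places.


Cr = H_r / H_i
Cr = 1.8 / 2.92
Cr = 0.6164

0.6164


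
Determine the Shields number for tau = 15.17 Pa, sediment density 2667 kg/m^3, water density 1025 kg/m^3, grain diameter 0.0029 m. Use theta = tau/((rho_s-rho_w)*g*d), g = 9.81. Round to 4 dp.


theta = tau / ((rho_s - rho_w) * g * d)
rho_s - rho_w = 2667 - 1025 = 1642
Denominator = 1642 * 9.81 * 0.0029 = 46.713258
theta = 15.17 / 46.713258
theta = 0.3247

0.3247


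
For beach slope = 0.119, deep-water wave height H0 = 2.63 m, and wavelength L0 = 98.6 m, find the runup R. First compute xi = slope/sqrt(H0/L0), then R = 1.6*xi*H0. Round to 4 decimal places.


xi = slope / sqrt(H0/L0)
H0/L0 = 2.63/98.6 = 0.026673
sqrt(0.026673) = 0.163320
xi = 0.119 / 0.163320 = 0.728631
R = 1.6 * xi * H0 = 1.6 * 0.728631 * 2.63
R = 3.0661 m

3.0661


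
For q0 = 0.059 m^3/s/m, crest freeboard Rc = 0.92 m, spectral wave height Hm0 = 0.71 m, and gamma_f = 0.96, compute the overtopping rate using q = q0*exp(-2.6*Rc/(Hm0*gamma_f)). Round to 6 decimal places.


q = q0 * exp(-2.6 * Rc / (Hm0 * gamma_f))
Exponent = -2.6 * 0.92 / (0.71 * 0.96)
= -2.6 * 0.92 / 0.6816
= -3.509390
exp(-3.509390) = 0.029915
q = 0.059 * 0.029915
q = 0.001765 m^3/s/m

0.001765


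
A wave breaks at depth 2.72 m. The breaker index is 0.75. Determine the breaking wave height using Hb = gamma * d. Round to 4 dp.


Hb = gamma * d
Hb = 0.75 * 2.72
Hb = 2.0400 m

2.0400


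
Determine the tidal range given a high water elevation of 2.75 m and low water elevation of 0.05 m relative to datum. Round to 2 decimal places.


Tidal range = High water - Low water
Tidal range = 2.75 - (0.05)
Tidal range = 2.70 m

2.70


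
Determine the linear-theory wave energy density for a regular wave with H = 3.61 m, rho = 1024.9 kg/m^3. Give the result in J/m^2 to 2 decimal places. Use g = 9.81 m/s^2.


E = (1/8) * rho * g * H^2
E = (1/8) * 1024.9 * 9.81 * 3.61^2
E = 0.125 * 1024.9 * 9.81 * 13.0321
E = 16378.53 J/m^2

16378.53


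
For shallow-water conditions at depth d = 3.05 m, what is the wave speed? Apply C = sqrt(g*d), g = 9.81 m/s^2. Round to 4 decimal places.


Using the shallow-water approximation:
C = sqrt(g * d) = sqrt(9.81 * 3.05)
C = sqrt(29.9205)
C = 5.4700 m/s

5.4700


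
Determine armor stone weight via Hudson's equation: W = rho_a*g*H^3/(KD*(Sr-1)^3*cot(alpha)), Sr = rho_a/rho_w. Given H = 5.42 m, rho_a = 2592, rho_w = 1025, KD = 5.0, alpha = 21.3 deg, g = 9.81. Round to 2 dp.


Sr = rho_a / rho_w = 2592 / 1025 = 2.528780
(Sr - 1) = 1.528780
(Sr - 1)^3 = 3.573020
cot(21.3) = 1 / tan(21.3) = 1 / 0.389884 = 2.564867
Numerator = 2592 * 9.81 * 5.42^3 = 4048571.9720
Denominator = 5.0 * 3.573020 * 2.564867 = 45.821606
W = 4048571.9720 / 45.821606
W = 88355.09 N

88355.09


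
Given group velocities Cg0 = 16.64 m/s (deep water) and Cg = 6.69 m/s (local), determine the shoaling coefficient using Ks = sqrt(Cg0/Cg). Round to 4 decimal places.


Ks = sqrt(Cg0 / Cg)
Ks = sqrt(16.64 / 6.69)
Ks = sqrt(2.4873)
Ks = 1.5771

1.5771


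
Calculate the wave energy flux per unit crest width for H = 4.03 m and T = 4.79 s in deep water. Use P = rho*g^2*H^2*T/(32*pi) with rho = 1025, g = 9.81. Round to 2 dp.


P = rho * g^2 * H^2 * T / (32 * pi)
P = 1025 * 9.81^2 * 4.03^2 * 4.79 / (32 * pi)
P = 1025 * 96.2361 * 16.2409 * 4.79 / 100.53096
P = 76332.17 W/m

76332.17


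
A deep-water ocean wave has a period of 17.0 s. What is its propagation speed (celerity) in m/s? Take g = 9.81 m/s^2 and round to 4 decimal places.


We use the deep-water celerity formula:
C = g * T / (2 * pi)
C = 9.81 * 17.0 / (2 * 3.14159...)
C = 166.770000 / 6.283185
C = 26.5423 m/s

26.5423


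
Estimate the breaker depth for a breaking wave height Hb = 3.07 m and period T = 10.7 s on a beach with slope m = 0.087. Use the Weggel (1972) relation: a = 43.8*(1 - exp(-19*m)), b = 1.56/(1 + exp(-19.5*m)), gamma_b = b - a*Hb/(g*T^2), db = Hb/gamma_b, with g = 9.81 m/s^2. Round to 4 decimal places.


a = 43.8 * (1 - exp(-19 * m))
exp(-19 * 0.087) = exp(-1.6530) = 0.191475
a = 43.8 * (1 - 0.191475) = 35.413412
b = 1.56 / (1 + exp(-19.5 * m))
exp(-19.5 * 0.087) = exp(-1.6965) = 0.183324
b = 1.56 / (1 + 0.183324) = 1.318320
Hb / (g * T^2) = 3.07 / (9.81 * 10.7^2) = 3.07 / 1123.1469 = 0.00273339
gamma_b = b - a * Hb/(g*T^2) = 1.318320 - 35.413412 * 0.00273339 = 1.221522
db = Hb / gamma_b = 3.07 / 1.221522
db = 2.5133 m

2.5133


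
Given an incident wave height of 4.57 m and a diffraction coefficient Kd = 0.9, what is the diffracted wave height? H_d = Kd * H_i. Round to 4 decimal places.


H_d = Kd * H_i
H_d = 0.9 * 4.57
H_d = 4.1130 m

4.1130


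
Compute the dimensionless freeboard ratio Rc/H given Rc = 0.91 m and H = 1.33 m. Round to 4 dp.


Relative freeboard = Rc / H
= 0.91 / 1.33
= 0.6842

0.6842


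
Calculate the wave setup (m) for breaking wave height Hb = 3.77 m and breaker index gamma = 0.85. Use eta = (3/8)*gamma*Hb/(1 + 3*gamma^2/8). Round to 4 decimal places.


eta = (3/8) * gamma * Hb / (1 + 3*gamma^2/8)
Numerator = (3/8) * 0.85 * 3.77 = 1.201688
Denominator = 1 + 3*0.85^2/8 = 1 + 0.270938 = 1.270938
eta = 1.201688 / 1.270938
eta = 0.9455 m

0.9455


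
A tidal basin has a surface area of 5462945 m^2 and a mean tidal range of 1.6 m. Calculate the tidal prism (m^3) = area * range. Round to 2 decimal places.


Tidal prism = Area * Tidal range
P = 5462945 * 1.6
P = 8740712.00 m^3

8740712.00


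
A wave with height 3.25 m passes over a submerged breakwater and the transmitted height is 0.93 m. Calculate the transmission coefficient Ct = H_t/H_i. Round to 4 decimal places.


Ct = H_t / H_i
Ct = 0.93 / 3.25
Ct = 0.2862

0.2862


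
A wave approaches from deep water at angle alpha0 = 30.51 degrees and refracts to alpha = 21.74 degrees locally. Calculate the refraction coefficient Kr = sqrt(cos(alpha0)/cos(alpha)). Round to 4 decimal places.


Kr = sqrt(cos(alpha0) / cos(alpha))
cos(30.51) = 0.861541
cos(21.74) = 0.928874
Kr = sqrt(0.861541 / 0.928874)
Kr = sqrt(0.927510)
Kr = 0.9631

0.9631


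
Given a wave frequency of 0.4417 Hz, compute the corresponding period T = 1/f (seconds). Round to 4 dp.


T = 1 / f
T = 1 / 0.4417
T = 2.2640 s

2.2640


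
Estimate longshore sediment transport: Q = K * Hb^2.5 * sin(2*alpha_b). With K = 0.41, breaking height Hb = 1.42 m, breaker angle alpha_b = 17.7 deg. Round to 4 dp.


Q = K * Hb^2.5 * sin(2 * alpha_b)
Hb^2.5 = 1.42^2.5 = 2.402818
sin(2 * 17.7) = sin(35.4) = 0.579281
Q = 0.41 * 2.402818 * 0.579281
Q = 0.5707 m^3/s

0.5707


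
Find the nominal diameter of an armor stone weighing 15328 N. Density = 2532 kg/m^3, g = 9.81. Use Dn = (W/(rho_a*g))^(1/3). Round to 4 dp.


V = W / (rho_a * g)
V = 15328 / (2532 * 9.81)
V = 15328 / 24838.92
V = 0.617096 m^3
Dn = V^(1/3) = 0.617096^(1/3)
Dn = 0.8514 m

0.8514


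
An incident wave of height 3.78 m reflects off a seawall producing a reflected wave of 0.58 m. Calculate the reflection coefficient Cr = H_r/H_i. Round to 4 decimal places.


Cr = H_r / H_i
Cr = 0.58 / 3.78
Cr = 0.1534

0.1534


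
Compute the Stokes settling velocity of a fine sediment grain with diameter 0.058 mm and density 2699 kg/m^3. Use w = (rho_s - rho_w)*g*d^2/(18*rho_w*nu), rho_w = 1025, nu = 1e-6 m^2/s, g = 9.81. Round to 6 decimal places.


w = (rho_s - rho_w) * g * d^2 / (18 * rho_w * nu)
d = 0.058 mm = 0.000058 m
rho_s - rho_w = 2699 - 1025 = 1674
Numerator = 1674 * 9.81 * (0.000058)^2 = 0.000055243406
Denominator = 18 * 1025 * 1e-6 = 0.018450
w = 0.002994 m/s

0.002994


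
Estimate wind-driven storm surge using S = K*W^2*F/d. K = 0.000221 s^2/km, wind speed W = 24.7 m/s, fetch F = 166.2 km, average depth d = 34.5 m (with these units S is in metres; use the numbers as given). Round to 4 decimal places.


S = K * W^2 * F / d
W^2 = 24.7^2 = 610.09
S = 0.000221 * 610.09 * 166.2 / 34.5
Numerator = 0.000221 * 610.09 * 166.2 = 22.408728
S = 22.408728 / 34.5 = 0.6495 m

0.6495


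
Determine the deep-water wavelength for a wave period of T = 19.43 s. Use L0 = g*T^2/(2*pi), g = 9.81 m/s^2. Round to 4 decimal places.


L0 = g * T^2 / (2 * pi)
L0 = 9.81 * 19.43^2 / (2 * pi)
L0 = 9.81 * 377.5249 / 6.28319
L0 = 3703.5193 / 6.28319
L0 = 589.4334 m

589.4334


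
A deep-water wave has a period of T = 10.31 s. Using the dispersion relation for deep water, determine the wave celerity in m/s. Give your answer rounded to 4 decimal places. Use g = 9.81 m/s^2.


We use the deep-water celerity formula:
C = g * T / (2 * pi)
C = 9.81 * 10.31 / (2 * 3.14159...)
C = 101.141100 / 6.283185
C = 16.0971 m/s

16.0971


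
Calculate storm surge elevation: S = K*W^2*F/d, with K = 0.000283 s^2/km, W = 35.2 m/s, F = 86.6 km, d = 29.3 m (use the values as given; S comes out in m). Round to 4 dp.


S = K * W^2 * F / d
W^2 = 35.2^2 = 1239.04
S = 0.000283 * 1239.04 * 86.6 / 29.3
Numerator = 0.000283 * 1239.04 * 86.6 = 30.366145
S = 30.366145 / 29.3 = 1.0364 m

1.0364


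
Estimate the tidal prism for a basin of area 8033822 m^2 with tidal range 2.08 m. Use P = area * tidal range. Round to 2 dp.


Tidal prism = Area * Tidal range
P = 8033822 * 2.08
P = 16710349.76 m^3

16710349.76


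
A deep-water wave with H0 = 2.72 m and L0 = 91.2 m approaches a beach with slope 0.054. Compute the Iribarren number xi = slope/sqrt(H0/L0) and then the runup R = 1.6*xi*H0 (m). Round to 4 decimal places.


xi = slope / sqrt(H0/L0)
H0/L0 = 2.72/91.2 = 0.029825
sqrt(0.029825) = 0.172698
xi = 0.054 / 0.172698 = 0.312685
R = 1.6 * xi * H0 = 1.6 * 0.312685 * 2.72
R = 1.3608 m

1.3608


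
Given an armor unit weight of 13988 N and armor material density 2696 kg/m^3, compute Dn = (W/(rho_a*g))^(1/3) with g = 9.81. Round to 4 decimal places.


V = W / (rho_a * g)
V = 13988 / (2696 * 9.81)
V = 13988 / 26447.76
V = 0.528892 m^3
Dn = V^(1/3) = 0.528892^(1/3)
Dn = 0.8087 m

0.8087


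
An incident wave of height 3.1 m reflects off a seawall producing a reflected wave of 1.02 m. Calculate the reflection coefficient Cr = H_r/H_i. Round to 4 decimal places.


Cr = H_r / H_i
Cr = 1.02 / 3.1
Cr = 0.3290

0.3290


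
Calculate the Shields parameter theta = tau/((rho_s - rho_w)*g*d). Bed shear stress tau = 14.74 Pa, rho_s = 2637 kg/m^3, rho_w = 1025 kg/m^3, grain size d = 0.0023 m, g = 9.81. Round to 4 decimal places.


theta = tau / ((rho_s - rho_w) * g * d)
rho_s - rho_w = 2637 - 1025 = 1612
Denominator = 1612 * 9.81 * 0.0023 = 36.371556
theta = 14.74 / 36.371556
theta = 0.4053

0.4053


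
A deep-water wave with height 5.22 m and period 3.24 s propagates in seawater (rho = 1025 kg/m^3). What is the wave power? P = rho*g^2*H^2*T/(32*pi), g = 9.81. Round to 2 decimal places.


P = rho * g^2 * H^2 * T / (32 * pi)
P = 1025 * 9.81^2 * 5.22^2 * 3.24 / (32 * pi)
P = 1025 * 96.2361 * 27.2484 * 3.24 / 100.53096
P = 86625.96 W/m

86625.96


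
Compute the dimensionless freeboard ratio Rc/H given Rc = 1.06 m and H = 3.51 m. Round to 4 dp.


Relative freeboard = Rc / H
= 1.06 / 3.51
= 0.3020

0.3020


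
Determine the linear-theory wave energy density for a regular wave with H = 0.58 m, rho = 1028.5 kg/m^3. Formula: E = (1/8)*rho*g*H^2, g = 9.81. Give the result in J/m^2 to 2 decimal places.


E = (1/8) * rho * g * H^2
E = (1/8) * 1028.5 * 9.81 * 0.58^2
E = 0.125 * 1028.5 * 9.81 * 0.3364
E = 424.27 J/m^2

424.27


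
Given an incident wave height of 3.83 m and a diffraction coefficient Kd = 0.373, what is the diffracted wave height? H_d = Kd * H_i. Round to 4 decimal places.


H_d = Kd * H_i
H_d = 0.373 * 3.83
H_d = 1.4286 m

1.4286


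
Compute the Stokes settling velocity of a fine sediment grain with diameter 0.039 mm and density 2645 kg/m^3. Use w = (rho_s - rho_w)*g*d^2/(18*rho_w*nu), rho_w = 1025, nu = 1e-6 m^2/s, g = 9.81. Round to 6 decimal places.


w = (rho_s - rho_w) * g * d^2 / (18 * rho_w * nu)
d = 0.039 mm = 0.000039 m
rho_s - rho_w = 2645 - 1025 = 1620
Numerator = 1620 * 9.81 * (0.000039)^2 = 0.000024172036
Denominator = 18 * 1025 * 1e-6 = 0.018450
w = 0.001310 m/s

0.001310


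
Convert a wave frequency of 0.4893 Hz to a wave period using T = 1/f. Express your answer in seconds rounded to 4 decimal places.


T = 1 / f
T = 1 / 0.4893
T = 2.0437 s

2.0437


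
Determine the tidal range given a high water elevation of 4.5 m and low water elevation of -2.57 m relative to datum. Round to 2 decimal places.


Tidal range = High water - Low water
Tidal range = 4.5 - (-2.57)
Tidal range = 7.07 m

7.07


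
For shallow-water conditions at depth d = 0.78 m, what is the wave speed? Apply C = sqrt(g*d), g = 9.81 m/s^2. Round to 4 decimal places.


Using the shallow-water approximation:
C = sqrt(g * d) = sqrt(9.81 * 0.78)
C = sqrt(7.6518)
C = 2.7662 m/s

2.7662


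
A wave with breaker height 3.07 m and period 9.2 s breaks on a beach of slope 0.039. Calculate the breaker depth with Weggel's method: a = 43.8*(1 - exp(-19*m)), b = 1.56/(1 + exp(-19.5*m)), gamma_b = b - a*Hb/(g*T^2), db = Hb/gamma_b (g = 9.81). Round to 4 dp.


a = 43.8 * (1 - exp(-19 * m))
exp(-19 * 0.039) = exp(-0.7410) = 0.476637
a = 43.8 * (1 - 0.476637) = 22.923298
b = 1.56 / (1 + exp(-19.5 * m))
exp(-19.5 * 0.039) = exp(-0.7605) = 0.467433
b = 1.56 / (1 + 0.467433) = 1.063081
Hb / (g * T^2) = 3.07 / (9.81 * 9.2^2) = 3.07 / 830.3184 = 0.00369738
gamma_b = b - a * Hb/(g*T^2) = 1.063081 - 22.923298 * 0.00369738 = 0.978325
db = Hb / gamma_b = 3.07 / 0.978325
db = 3.1380 m

3.1380


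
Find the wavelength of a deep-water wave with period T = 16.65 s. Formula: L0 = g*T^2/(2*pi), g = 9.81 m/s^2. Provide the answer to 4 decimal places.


L0 = g * T^2 / (2 * pi)
L0 = 9.81 * 16.65^2 / (2 * pi)
L0 = 9.81 * 277.2225 / 6.28319
L0 = 2719.5527 / 6.28319
L0 = 432.8303 m

432.8303


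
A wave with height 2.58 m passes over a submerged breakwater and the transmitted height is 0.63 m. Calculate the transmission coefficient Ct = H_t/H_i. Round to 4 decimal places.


Ct = H_t / H_i
Ct = 0.63 / 2.58
Ct = 0.2442

0.2442


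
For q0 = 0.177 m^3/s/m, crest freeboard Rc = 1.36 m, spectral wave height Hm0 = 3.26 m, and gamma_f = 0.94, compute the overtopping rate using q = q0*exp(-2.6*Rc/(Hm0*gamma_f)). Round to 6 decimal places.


q = q0 * exp(-2.6 * Rc / (Hm0 * gamma_f))
Exponent = -2.6 * 1.36 / (3.26 * 0.94)
= -2.6 * 1.36 / 3.0644
= -1.153896
exp(-1.153896) = 0.315405
q = 0.177 * 0.315405
q = 0.055827 m^3/s/m

0.055827


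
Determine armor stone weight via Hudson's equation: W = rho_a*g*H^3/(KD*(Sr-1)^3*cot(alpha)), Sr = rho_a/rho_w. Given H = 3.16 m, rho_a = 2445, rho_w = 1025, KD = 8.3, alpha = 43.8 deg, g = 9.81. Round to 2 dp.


Sr = rho_a / rho_w = 2445 / 1025 = 2.385366
(Sr - 1) = 1.385366
(Sr - 1)^3 = 2.658848
cot(43.8) = 1 / tan(43.8) = 1 / 0.958966 = 1.042790
Numerator = 2445 * 9.81 * 3.16^3 = 756848.7861
Denominator = 8.3 * 2.658848 * 1.042790 = 23.012751
W = 756848.7861 / 23.012751
W = 32888.24 N

32888.24


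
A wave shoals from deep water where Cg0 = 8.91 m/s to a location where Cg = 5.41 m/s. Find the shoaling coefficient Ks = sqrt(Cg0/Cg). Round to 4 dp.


Ks = sqrt(Cg0 / Cg)
Ks = sqrt(8.91 / 5.41)
Ks = sqrt(1.6470)
Ks = 1.2833

1.2833


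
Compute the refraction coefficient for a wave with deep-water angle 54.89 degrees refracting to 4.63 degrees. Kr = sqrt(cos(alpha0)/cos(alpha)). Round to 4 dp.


Kr = sqrt(cos(alpha0) / cos(alpha))
cos(54.89) = 0.575148
cos(4.63) = 0.996737
Kr = sqrt(0.575148 / 0.996737)
Kr = sqrt(0.577031)
Kr = 0.7596

0.7596


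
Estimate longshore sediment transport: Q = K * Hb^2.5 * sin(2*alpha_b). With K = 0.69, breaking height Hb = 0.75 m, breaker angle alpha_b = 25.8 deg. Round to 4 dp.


Q = K * Hb^2.5 * sin(2 * alpha_b)
Hb^2.5 = 0.75^2.5 = 0.487139
sin(2 * 25.8) = sin(51.6) = 0.783693
Q = 0.69 * 0.487139 * 0.783693
Q = 0.2634 m^3/s

0.2634


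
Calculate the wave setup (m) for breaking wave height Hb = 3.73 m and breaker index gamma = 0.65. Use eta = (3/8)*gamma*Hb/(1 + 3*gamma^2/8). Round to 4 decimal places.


eta = (3/8) * gamma * Hb / (1 + 3*gamma^2/8)
Numerator = (3/8) * 0.65 * 3.73 = 0.909188
Denominator = 1 + 3*0.65^2/8 = 1 + 0.158438 = 1.158438
eta = 0.909188 / 1.158438
eta = 0.7848 m

0.7848


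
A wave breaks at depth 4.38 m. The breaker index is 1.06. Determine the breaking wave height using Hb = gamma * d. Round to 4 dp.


Hb = gamma * d
Hb = 1.06 * 4.38
Hb = 4.6428 m

4.6428


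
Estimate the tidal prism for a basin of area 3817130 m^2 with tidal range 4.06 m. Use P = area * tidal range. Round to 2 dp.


Tidal prism = Area * Tidal range
P = 3817130 * 4.06
P = 15497547.80 m^3

15497547.80


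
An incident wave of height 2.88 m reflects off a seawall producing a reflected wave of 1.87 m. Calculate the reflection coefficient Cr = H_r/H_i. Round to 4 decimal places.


Cr = H_r / H_i
Cr = 1.87 / 2.88
Cr = 0.6493

0.6493


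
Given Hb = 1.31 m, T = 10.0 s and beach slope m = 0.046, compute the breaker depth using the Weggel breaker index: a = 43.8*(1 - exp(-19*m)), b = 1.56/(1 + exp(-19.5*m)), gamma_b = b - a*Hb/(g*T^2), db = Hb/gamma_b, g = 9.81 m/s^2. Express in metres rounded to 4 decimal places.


a = 43.8 * (1 - exp(-19 * m))
exp(-19 * 0.046) = exp(-0.8740) = 0.417279
a = 43.8 * (1 - 0.417279) = 25.523176
b = 1.56 / (1 + exp(-19.5 * m))
exp(-19.5 * 0.046) = exp(-0.8970) = 0.407791
b = 1.56 / (1 + 0.407791) = 1.108119
Hb / (g * T^2) = 1.31 / (9.81 * 10.0^2) = 1.31 / 981.0000 = 0.00133537
gamma_b = b - a * Hb/(g*T^2) = 1.108119 - 25.523176 * 0.00133537 = 1.074036
db = Hb / gamma_b = 1.31 / 1.074036
db = 1.2197 m

1.2197


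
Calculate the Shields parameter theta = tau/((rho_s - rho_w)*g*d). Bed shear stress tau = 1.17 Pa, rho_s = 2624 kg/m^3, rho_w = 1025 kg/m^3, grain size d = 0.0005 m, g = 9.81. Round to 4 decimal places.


theta = tau / ((rho_s - rho_w) * g * d)
rho_s - rho_w = 2624 - 1025 = 1599
Denominator = 1599 * 9.81 * 0.0005 = 7.843095
theta = 1.17 / 7.843095
theta = 0.1492

0.1492


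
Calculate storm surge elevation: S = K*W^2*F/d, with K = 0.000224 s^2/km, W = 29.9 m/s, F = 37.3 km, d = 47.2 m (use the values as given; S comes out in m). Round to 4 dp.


S = K * W^2 * F / d
W^2 = 29.9^2 = 894.01
S = 0.000224 * 894.01 * 37.3 / 47.2
Numerator = 0.000224 * 894.01 * 37.3 = 7.469632
S = 7.469632 / 47.2 = 0.1583 m

0.1583


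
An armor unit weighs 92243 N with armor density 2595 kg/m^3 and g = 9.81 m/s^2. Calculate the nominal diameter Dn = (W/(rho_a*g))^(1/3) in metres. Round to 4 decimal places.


V = W / (rho_a * g)
V = 92243 / (2595 * 9.81)
V = 92243 / 25456.95
V = 3.623490 m^3
Dn = V^(1/3) = 3.623490^(1/3)
Dn = 1.5359 m

1.5359


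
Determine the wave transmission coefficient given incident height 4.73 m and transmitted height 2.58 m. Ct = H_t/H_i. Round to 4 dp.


Ct = H_t / H_i
Ct = 2.58 / 4.73
Ct = 0.5455

0.5455


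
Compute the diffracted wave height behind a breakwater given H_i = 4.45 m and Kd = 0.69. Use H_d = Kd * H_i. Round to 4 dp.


H_d = Kd * H_i
H_d = 0.69 * 4.45
H_d = 3.0705 m

3.0705


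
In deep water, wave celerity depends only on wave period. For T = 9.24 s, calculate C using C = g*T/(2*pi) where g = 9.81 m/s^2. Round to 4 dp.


We use the deep-water celerity formula:
C = g * T / (2 * pi)
C = 9.81 * 9.24 / (2 * 3.14159...)
C = 90.644400 / 6.283185
C = 14.4265 m/s

14.4265


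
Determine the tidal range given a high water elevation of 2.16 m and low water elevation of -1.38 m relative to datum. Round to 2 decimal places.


Tidal range = High water - Low water
Tidal range = 2.16 - (-1.38)
Tidal range = 3.54 m

3.54


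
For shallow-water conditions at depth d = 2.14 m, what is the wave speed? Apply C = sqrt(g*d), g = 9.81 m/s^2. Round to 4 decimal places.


Using the shallow-water approximation:
C = sqrt(g * d) = sqrt(9.81 * 2.14)
C = sqrt(20.9934)
C = 4.5819 m/s

4.5819


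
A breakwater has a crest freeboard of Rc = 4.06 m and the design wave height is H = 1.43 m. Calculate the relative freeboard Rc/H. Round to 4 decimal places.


Relative freeboard = Rc / H
= 4.06 / 1.43
= 2.8392

2.8392


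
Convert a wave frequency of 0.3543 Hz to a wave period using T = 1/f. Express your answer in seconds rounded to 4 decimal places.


T = 1 / f
T = 1 / 0.3543
T = 2.8225 s

2.8225


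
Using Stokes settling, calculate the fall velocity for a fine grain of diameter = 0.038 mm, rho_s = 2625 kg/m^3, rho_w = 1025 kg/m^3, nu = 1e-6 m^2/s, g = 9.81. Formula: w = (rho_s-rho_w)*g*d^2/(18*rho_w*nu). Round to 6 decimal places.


w = (rho_s - rho_w) * g * d^2 / (18 * rho_w * nu)
d = 0.038 mm = 0.000038 m
rho_s - rho_w = 2625 - 1025 = 1600
Numerator = 1600 * 9.81 * (0.000038)^2 = 0.000022665024
Denominator = 18 * 1025 * 1e-6 = 0.018450
w = 0.001228 m/s

0.001228


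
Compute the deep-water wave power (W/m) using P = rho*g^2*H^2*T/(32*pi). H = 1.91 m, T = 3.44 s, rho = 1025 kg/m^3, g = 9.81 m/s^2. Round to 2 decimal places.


P = rho * g^2 * H^2 * T / (32 * pi)
P = 1025 * 9.81^2 * 1.91^2 * 3.44 / (32 * pi)
P = 1025 * 96.2361 * 3.6481 * 3.44 / 100.53096
P = 12313.66 W/m

12313.66


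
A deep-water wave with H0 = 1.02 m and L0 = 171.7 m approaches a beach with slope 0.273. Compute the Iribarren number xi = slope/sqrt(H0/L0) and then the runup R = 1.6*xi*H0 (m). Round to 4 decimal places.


xi = slope / sqrt(H0/L0)
H0/L0 = 1.02/171.7 = 0.005941
sqrt(0.005941) = 0.077075
xi = 0.273 / 0.077075 = 3.541993
R = 1.6 * xi * H0 = 1.6 * 3.541993 * 1.02
R = 5.7805 m

5.7805


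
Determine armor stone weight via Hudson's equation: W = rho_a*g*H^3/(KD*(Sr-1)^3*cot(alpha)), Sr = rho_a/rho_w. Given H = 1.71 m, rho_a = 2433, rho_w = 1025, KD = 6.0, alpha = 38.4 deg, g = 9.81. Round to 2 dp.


Sr = rho_a / rho_w = 2433 / 1025 = 2.373659
(Sr - 1) = 1.373659
(Sr - 1)^3 = 2.592008
cot(38.4) = 1 / tan(38.4) = 1 / 0.792590 = 1.261686
Numerator = 2433 * 9.81 * 1.71^3 = 119343.6861
Denominator = 6.0 * 2.592008 * 1.261686 = 19.621803
W = 119343.6861 / 19.621803
W = 6082.20 N

6082.20


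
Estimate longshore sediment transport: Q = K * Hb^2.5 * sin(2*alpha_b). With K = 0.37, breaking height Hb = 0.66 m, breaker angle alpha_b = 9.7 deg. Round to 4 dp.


Q = K * Hb^2.5 * sin(2 * alpha_b)
Hb^2.5 = 0.66^2.5 = 0.353883
sin(2 * 9.7) = sin(19.4) = 0.332161
Q = 0.37 * 0.353883 * 0.332161
Q = 0.0435 m^3/s

0.0435


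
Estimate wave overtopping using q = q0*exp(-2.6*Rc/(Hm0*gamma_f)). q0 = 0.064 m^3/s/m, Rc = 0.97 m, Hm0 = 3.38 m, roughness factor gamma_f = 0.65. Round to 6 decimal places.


q = q0 * exp(-2.6 * Rc / (Hm0 * gamma_f))
Exponent = -2.6 * 0.97 / (3.38 * 0.65)
= -2.6 * 0.97 / 2.1970
= -1.147929
exp(-1.147929) = 0.317293
q = 0.064 * 0.317293
q = 0.020307 m^3/s/m

0.020307


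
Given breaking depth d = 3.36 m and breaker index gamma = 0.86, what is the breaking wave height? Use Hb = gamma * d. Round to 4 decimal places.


Hb = gamma * d
Hb = 0.86 * 3.36
Hb = 2.8896 m

2.8896


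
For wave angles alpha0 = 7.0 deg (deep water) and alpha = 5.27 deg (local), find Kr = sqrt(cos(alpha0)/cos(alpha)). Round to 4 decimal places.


Kr = sqrt(cos(alpha0) / cos(alpha))
cos(7.0) = 0.992546
cos(5.27) = 0.995773
Kr = sqrt(0.992546 / 0.995773)
Kr = sqrt(0.996760)
Kr = 0.9984

0.9984


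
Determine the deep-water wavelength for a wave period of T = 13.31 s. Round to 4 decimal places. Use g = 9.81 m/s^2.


L0 = g * T^2 / (2 * pi)
L0 = 9.81 * 13.31^2 / (2 * pi)
L0 = 9.81 * 177.1561 / 6.28319
L0 = 1737.9013 / 6.28319
L0 = 276.5956 m

276.5956


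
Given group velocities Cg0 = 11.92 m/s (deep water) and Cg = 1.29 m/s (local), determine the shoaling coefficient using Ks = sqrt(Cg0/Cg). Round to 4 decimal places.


Ks = sqrt(Cg0 / Cg)
Ks = sqrt(11.92 / 1.29)
Ks = sqrt(9.2403)
Ks = 3.0398

3.0398
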